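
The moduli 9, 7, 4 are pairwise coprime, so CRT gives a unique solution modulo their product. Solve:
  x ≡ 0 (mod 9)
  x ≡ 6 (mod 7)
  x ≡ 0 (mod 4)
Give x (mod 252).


Moduli 9, 7, 4 are pairwise coprime; by CRT there is a unique solution modulo M = 9 · 7 · 4 = 252.
Solve pairwise, accumulating the modulus:
  Start with x ≡ 0 (mod 9).
  Combine with x ≡ 6 (mod 7): since gcd(9, 7) = 1, we get a unique residue mod 63.
    Write x = 0 + 9·t and substitute into x ≡ 6 (mod 7): 9·t ≡ 6 − 0 = 6 (mod 7).
    Reduce coefficients mod 7: 2·t ≡ 6 (mod 7).
    The inverse of 2 mod 7 is 4 (since 2·4 = 8 = 1·7 + 1), so t ≡ 4·6 = 24 ≡ 3 (mod 7).
    Then x = 0 + 9·3 = 27, valid modulo lcm(9, 7) = 63: x ≡ 27 (mod 63).
  Combine with x ≡ 0 (mod 4): since gcd(63, 4) = 1, we get a unique residue mod 252.
    Write x = 27 + 63·t and substitute into x ≡ 0 (mod 4): 63·t ≡ 0 − 27 = -27 (mod 4).
    Reduce coefficients mod 4: 3·t ≡ 1 (mod 4).
    The inverse of 3 mod 4 is 3 (since 3·3 = 9 = 2·4 + 1), so t ≡ 3·1 = 3 ≡ 3 (mod 4).
    Then x = 27 + 63·3 = 216, valid modulo lcm(63, 4) = 252: x ≡ 216 (mod 252).
Verify: 216 mod 9 = 0 ✓, 216 mod 7 = 6 ✓, 216 mod 4 = 0 ✓.

x ≡ 216 (mod 252).


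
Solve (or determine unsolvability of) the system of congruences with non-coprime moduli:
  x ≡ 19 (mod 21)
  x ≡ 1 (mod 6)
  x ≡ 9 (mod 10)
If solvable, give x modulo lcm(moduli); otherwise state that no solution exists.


Moduli 21, 6, 10 are not pairwise coprime, so CRT works modulo lcm(m_i) when all pairwise compatibility conditions hold.
Pairwise compatibility: gcd(m_i, m_j) must divide a_i - a_j for every pair.
Merge one congruence at a time:
  Start: x ≡ 19 (mod 21).
  Combine with x ≡ 1 (mod 6): gcd(21, 6) = 3; 1 - 19 = -18, which IS divisible by 3, so compatible.
    Write x = 19 + 21·t and substitute into x ≡ 1 (mod 6): 21·t ≡ 1 − 19 = -18 (mod 6).
    Divide the congruence (and modulus) by g = 3: 7·t ≡ -6 (mod 2).
    Reduce coefficients mod 2: 1·t ≡ 0 (mod 2).
    So t ≡ 0 (mod 2).
    Then x = 19 + 21·0 = 19, valid modulo lcm(21, 6) = 42: x ≡ 19 (mod 42).
  Combine with x ≡ 9 (mod 10): gcd(42, 10) = 2; 9 - 19 = -10, which IS divisible by 2, so compatible.
    Write x = 19 + 42·t and substitute into x ≡ 9 (mod 10): 42·t ≡ 9 − 19 = -10 (mod 10).
    Divide the congruence (and modulus) by g = 2: 21·t ≡ -5 (mod 5).
    Reduce coefficients mod 5: 1·t ≡ 0 (mod 5).
    So t ≡ 0 (mod 5).
    Then x = 19 + 42·0 = 19, valid modulo lcm(42, 10) = 210: x ≡ 19 (mod 210).
Verify: 19 mod 21 = 19, 19 mod 6 = 1, 19 mod 10 = 9.

x ≡ 19 (mod 210).


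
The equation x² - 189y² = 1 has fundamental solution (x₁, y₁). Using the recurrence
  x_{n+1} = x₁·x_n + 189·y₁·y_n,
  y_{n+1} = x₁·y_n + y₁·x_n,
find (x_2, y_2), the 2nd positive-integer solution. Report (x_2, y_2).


Step 1: Find the fundamental solution (x₁, y₁) of x² - 189y² = 1.
  Expand √189 as a continued fraction. a₀ = ⌊√189⌋ = 13; iterate m_{k+1} = d_k·a_k − m_k, d_{k+1} = (189 − m_{k+1}²)/d_k, a_{k+1} = ⌊(a₀ + m_{k+1})/d_{k+1}⌋ (starting m₀ = 0, d₀ = 1), with convergents p_k = a_k·p_{k-1} + p_{k-2}, q_k = a_k·q_{k-1} + q_{k-2} (p₋₁ = 1, q₋₁ = 0):
  k = 0: a₀ = 13; p₀/q₀ = 13/1; p₀² − 189·q₀² = 169 − 189 = -20.
  k = 1: m = 13, d = 20, a = ⌊(13 + 13)/20⌋ = 1; p/q = (1·13 + 1)/(1·1 + 0) = 14/1; p² − 189·q² = 196 − 189 = 7.
  k = 2: m = 7, d = 7, a = ⌊(13 + 7)/7⌋ = 2; p/q = (2·14 + 13)/(2·1 + 1) = 41/3; p² − 189·q² = 1681 − 1701 = -20.
  k = 3: m = 7, d = 20, a = ⌊(13 + 7)/20⌋ = 1; p/q = (1·41 + 14)/(1·3 + 1) = 55/4; p² − 189·q² = 3025 − 3024 = 1.
  The first convergent with p² − 189·q² = 1 gives the fundamental solution (x₁, y₁) = (55, 4).
Step 2: Apply the recurrence (x_{n+1}, y_{n+1}) = (x₁x_n + 189y₁y_n, x₁y_n + y₁x_n) repeatedly.
  From (x_1, y_1) = (55, 4): x_2 = 55·55 + 189·4·4 = 6049; y_2 = 55·4 + 4·55 = 440.
Step 3: Verify x_2² - 189·y_2² = 36590401 - 36590400 = 1 (should be 1). ✓

(x_1, y_1) = (55, 4); (x_2, y_2) = (6049, 440).


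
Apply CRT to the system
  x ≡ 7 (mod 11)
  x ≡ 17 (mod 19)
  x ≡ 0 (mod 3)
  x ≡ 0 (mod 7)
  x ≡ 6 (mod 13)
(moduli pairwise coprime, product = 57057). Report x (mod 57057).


Product of moduli M = 11 · 19 · 3 · 7 · 13 = 57057.
Merge one congruence at a time:
  Start: x ≡ 7 (mod 11).
  Combine with x ≡ 17 (mod 19); new modulus lcm = 209.
    Write x = 7 + 11·t and substitute into x ≡ 17 (mod 19): 11·t ≡ 17 − 7 = 10 (mod 19).
    The inverse of 11 mod 19 is 7 (since 11·7 = 77 = 4·19 + 1), so t ≡ 7·10 = 70 ≡ 13 (mod 19).
    Then x = 7 + 11·13 = 150, valid modulo lcm(11, 19) = 209: x ≡ 150 (mod 209).
  Combine with x ≡ 0 (mod 3); new modulus lcm = 627.
    Write x = 150 + 209·t and substitute into x ≡ 0 (mod 3): 209·t ≡ 0 − 150 = -150 (mod 3).
    Reduce coefficients mod 3: 2·t ≡ 0 (mod 3).
    The inverse of 2 mod 3 is 2 (since 2·2 = 4 = 1·3 + 1), so t ≡ 2·0 = 0 ≡ 0 (mod 3).
    Then x = 150 + 209·0 = 150, valid modulo lcm(209, 3) = 627: x ≡ 150 (mod 627).
  Combine with x ≡ 0 (mod 7); new modulus lcm = 4389.
    Write x = 150 + 627·t and substitute into x ≡ 0 (mod 7): 627·t ≡ 0 − 150 = -150 (mod 7).
    Reduce coefficients mod 7: 4·t ≡ 4 (mod 7).
    The inverse of 4 mod 7 is 2 (since 4·2 = 8 = 1·7 + 1), so t ≡ 2·4 = 8 ≡ 1 (mod 7).
    Then x = 150 + 627·1 = 777, valid modulo lcm(627, 7) = 4389: x ≡ 777 (mod 4389).
  Combine with x ≡ 6 (mod 13); new modulus lcm = 57057.
    Write x = 777 + 4389·t and substitute into x ≡ 6 (mod 13): 4389·t ≡ 6 − 777 = -771 (mod 13).
    Reduce coefficients mod 13: 8·t ≡ 9 (mod 13).
    The inverse of 8 mod 13 is 5 (since 8·5 = 40 = 3·13 + 1), so t ≡ 5·9 = 45 ≡ 6 (mod 13).
    Then x = 777 + 4389·6 = 27111, valid modulo lcm(4389, 13) = 57057: x ≡ 27111 (mod 57057).
Verify against each original: 27111 mod 11 = 7, 27111 mod 19 = 17, 27111 mod 3 = 0, 27111 mod 7 = 0, 27111 mod 13 = 6.

x ≡ 27111 (mod 57057).


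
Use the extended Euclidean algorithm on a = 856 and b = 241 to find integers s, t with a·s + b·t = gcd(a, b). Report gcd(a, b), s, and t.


Euclidean algorithm on (856, 241) — divide until remainder is 0:
  856 = 3 · 241 + 133
  241 = 1 · 133 + 108
  133 = 1 · 108 + 25
  108 = 4 · 25 + 8
  25 = 3 · 8 + 1
  8 = 8 · 1 + 0
gcd(856, 241) = 1.
Track Bezout coefficients alongside the remainders: start with r₀ = 856 = a·1 + b·0 (s = 1, t = 0) and r₁ = 241 = a·0 + b·1 (s = 0, t = 1); each new remainder r_{k+1} = r_{k-1} − q_k·r_k inherits s_{k+1} = s_{k-1} − q_k·s_k, t_{k+1} = t_{k-1} − q_k·t_k, so r_k = a·s_k + b·t_k at every step:
  q = 3: r = 133, s = 1 − 3·0 = 1, t = 0 − 3·1 = -3  (check: 856·1 + 241·(-3) = 133)
  q = 1: r = 108, s = 0 − 1·1 = -1, t = 1 − 1·(-3) = 4  (check: 856·(-1) + 241·4 = 108)
  q = 1: r = 25, s = 1 − 1·(-1) = 2, t = -3 − 1·4 = -7  (check: 856·2 + 241·(-7) = 25)
  q = 4: r = 8, s = -1 − 4·2 = -9, t = 4 − 4·(-7) = 32  (check: 856·(-9) + 241·32 = 8)
  q = 3: r = 1, s = 2 − 3·(-9) = 29, t = -7 − 3·32 = -103  (check: 856·29 + 241·(-103) = 1)
The row with r = 1 (the gcd) gives the Bezout coefficients s = 29, t = -103.
Result: 856 · (29) + 241 · (-103) = 1.

gcd(856, 241) = 1; s = 29, t = -103 (check: 856·29 + 241·(-103) = 1).


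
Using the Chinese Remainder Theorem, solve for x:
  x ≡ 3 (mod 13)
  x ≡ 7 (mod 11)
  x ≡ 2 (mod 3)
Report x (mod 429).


Moduli 13, 11, 3 are pairwise coprime; by CRT there is a unique solution modulo M = 13 · 11 · 3 = 429.
Solve pairwise, accumulating the modulus:
  Start with x ≡ 3 (mod 13).
  Combine with x ≡ 7 (mod 11): since gcd(13, 11) = 1, we get a unique residue mod 143.
    Write x = 3 + 13·t and substitute into x ≡ 7 (mod 11): 13·t ≡ 7 − 3 = 4 (mod 11).
    Reduce coefficients mod 11: 2·t ≡ 4 (mod 11).
    The inverse of 2 mod 11 is 6 (since 2·6 = 12 = 1·11 + 1), so t ≡ 6·4 = 24 ≡ 2 (mod 11).
    Then x = 3 + 13·2 = 29, valid modulo lcm(13, 11) = 143: x ≡ 29 (mod 143).
  Combine with x ≡ 2 (mod 3): since gcd(143, 3) = 1, we get a unique residue mod 429.
    Write x = 29 + 143·t and substitute into x ≡ 2 (mod 3): 143·t ≡ 2 − 29 = -27 (mod 3).
    Reduce coefficients mod 3: 2·t ≡ 0 (mod 3).
    The inverse of 2 mod 3 is 2 (since 2·2 = 4 = 1·3 + 1), so t ≡ 2·0 = 0 ≡ 0 (mod 3).
    Then x = 29 + 143·0 = 29, valid modulo lcm(143, 3) = 429: x ≡ 29 (mod 429).
Verify: 29 mod 13 = 3 ✓, 29 mod 11 = 7 ✓, 29 mod 3 = 2 ✓.

x ≡ 29 (mod 429).


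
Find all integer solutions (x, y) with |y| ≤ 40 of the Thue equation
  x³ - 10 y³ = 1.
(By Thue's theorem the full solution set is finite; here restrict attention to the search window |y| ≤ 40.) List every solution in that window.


The equation is x³ - 10y³ = 1. For fixed y, x³ = 10·y³ + 1, so a solution requires the RHS to be a perfect cube.
Strategy: iterate y from -40 to 40, compute RHS = 10·y³ + 1, and check whether it is a (positive or negative) perfect cube.
Check small values of y:
  y = 0: RHS = 1 = (1)³ ⇒ x = 1 works.
  y = 1: RHS = 11 is not a perfect cube.
  y = -1: RHS = -9 is not a perfect cube.
  y = 2: RHS = 81 is not a perfect cube.
  y = -2: RHS = -79 is not a perfect cube.
  y = 3: RHS = 271 is not a perfect cube.
  y = -3: RHS = -269 is not a perfect cube.
Continuing the search up to |y| = 40 finds no further solutions beyond those listed.
Collected solutions: (1, 0).

Solutions (with |y| ≤ 40): (1, 0).


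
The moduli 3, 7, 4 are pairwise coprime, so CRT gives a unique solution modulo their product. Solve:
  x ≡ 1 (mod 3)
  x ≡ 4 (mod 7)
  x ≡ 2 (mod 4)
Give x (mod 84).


Moduli 3, 7, 4 are pairwise coprime; by CRT there is a unique solution modulo M = 3 · 7 · 4 = 84.
Solve pairwise, accumulating the modulus:
  Start with x ≡ 1 (mod 3).
  Combine with x ≡ 4 (mod 7): since gcd(3, 7) = 1, we get a unique residue mod 21.
    Write x = 1 + 3·t and substitute into x ≡ 4 (mod 7): 3·t ≡ 4 − 1 = 3 (mod 7).
    The inverse of 3 mod 7 is 5 (since 3·5 = 15 = 2·7 + 1), so t ≡ 5·3 = 15 ≡ 1 (mod 7).
    Then x = 1 + 3·1 = 4, valid modulo lcm(3, 7) = 21: x ≡ 4 (mod 21).
  Combine with x ≡ 2 (mod 4): since gcd(21, 4) = 1, we get a unique residue mod 84.
    Write x = 4 + 21·t and substitute into x ≡ 2 (mod 4): 21·t ≡ 2 − 4 = -2 (mod 4).
    Reduce coefficients mod 4: 1·t ≡ 2 (mod 4).
    So t ≡ 2 (mod 4).
    Then x = 4 + 21·2 = 46, valid modulo lcm(21, 4) = 84: x ≡ 46 (mod 84).
Verify: 46 mod 3 = 1 ✓, 46 mod 7 = 4 ✓, 46 mod 4 = 2 ✓.

x ≡ 46 (mod 84).


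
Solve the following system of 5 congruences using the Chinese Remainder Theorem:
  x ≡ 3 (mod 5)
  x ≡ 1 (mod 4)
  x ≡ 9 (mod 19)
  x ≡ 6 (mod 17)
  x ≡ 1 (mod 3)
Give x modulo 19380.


Product of moduli M = 5 · 4 · 19 · 17 · 3 = 19380.
Merge one congruence at a time:
  Start: x ≡ 3 (mod 5).
  Combine with x ≡ 1 (mod 4); new modulus lcm = 20.
    Write x = 3 + 5·t and substitute into x ≡ 1 (mod 4): 5·t ≡ 1 − 3 = -2 (mod 4).
    Reduce coefficients mod 4: 1·t ≡ 2 (mod 4).
    So t ≡ 2 (mod 4).
    Then x = 3 + 5·2 = 13, valid modulo lcm(5, 4) = 20: x ≡ 13 (mod 20).
  Combine with x ≡ 9 (mod 19); new modulus lcm = 380.
    Write x = 13 + 20·t and substitute into x ≡ 9 (mod 19): 20·t ≡ 9 − 13 = -4 (mod 19).
    Reduce coefficients mod 19: 1·t ≡ 15 (mod 19).
    So t ≡ 15 (mod 19).
    Then x = 13 + 20·15 = 313, valid modulo lcm(20, 19) = 380: x ≡ 313 (mod 380).
  Combine with x ≡ 6 (mod 17); new modulus lcm = 6460.
    Write x = 313 + 380·t and substitute into x ≡ 6 (mod 17): 380·t ≡ 6 − 313 = -307 (mod 17).
    Reduce coefficients mod 17: 6·t ≡ 16 (mod 17).
    The inverse of 6 mod 17 is 3 (since 6·3 = 18 = 1·17 + 1), so t ≡ 3·16 = 48 ≡ 14 (mod 17).
    Then x = 313 + 380·14 = 5633, valid modulo lcm(380, 17) = 6460: x ≡ 5633 (mod 6460).
  Combine with x ≡ 1 (mod 3); new modulus lcm = 19380.
    Write x = 5633 + 6460·t and substitute into x ≡ 1 (mod 3): 6460·t ≡ 1 − 5633 = -5632 (mod 3).
    Reduce coefficients mod 3: 1·t ≡ 2 (mod 3).
    So t ≡ 2 (mod 3).
    Then x = 5633 + 6460·2 = 18553, valid modulo lcm(6460, 3) = 19380: x ≡ 18553 (mod 19380).
Verify against each original: 18553 mod 5 = 3, 18553 mod 4 = 1, 18553 mod 19 = 9, 18553 mod 17 = 6, 18553 mod 3 = 1.

x ≡ 18553 (mod 19380).


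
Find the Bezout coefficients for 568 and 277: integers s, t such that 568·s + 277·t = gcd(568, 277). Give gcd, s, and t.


Euclidean algorithm on (568, 277) — divide until remainder is 0:
  568 = 2 · 277 + 14
  277 = 19 · 14 + 11
  14 = 1 · 11 + 3
  11 = 3 · 3 + 2
  3 = 1 · 2 + 1
  2 = 2 · 1 + 0
gcd(568, 277) = 1.
Track Bezout coefficients alongside the remainders: start with r₀ = 568 = a·1 + b·0 (s = 1, t = 0) and r₁ = 277 = a·0 + b·1 (s = 0, t = 1); each new remainder r_{k+1} = r_{k-1} − q_k·r_k inherits s_{k+1} = s_{k-1} − q_k·s_k, t_{k+1} = t_{k-1} − q_k·t_k, so r_k = a·s_k + b·t_k at every step:
  q = 2: r = 14, s = 1 − 2·0 = 1, t = 0 − 2·1 = -2  (check: 568·1 + 277·(-2) = 14)
  q = 19: r = 11, s = 0 − 19·1 = -19, t = 1 − 19·(-2) = 39  (check: 568·(-19) + 277·39 = 11)
  q = 1: r = 3, s = 1 − 1·(-19) = 20, t = -2 − 1·39 = -41  (check: 568·20 + 277·(-41) = 3)
  q = 3: r = 2, s = -19 − 3·20 = -79, t = 39 − 3·(-41) = 162  (check: 568·(-79) + 277·162 = 2)
  q = 1: r = 1, s = 20 − 1·(-79) = 99, t = -41 − 1·162 = -203  (check: 568·99 + 277·(-203) = 1)
The row with r = 1 (the gcd) gives the Bezout coefficients s = 99, t = -203.
Result: 568 · (99) + 277 · (-203) = 1.

gcd(568, 277) = 1; s = 99, t = -203 (check: 568·99 + 277·(-203) = 1).


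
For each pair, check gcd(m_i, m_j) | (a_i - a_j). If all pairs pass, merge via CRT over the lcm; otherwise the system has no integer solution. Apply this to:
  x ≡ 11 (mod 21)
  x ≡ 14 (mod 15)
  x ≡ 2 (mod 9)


Moduli 21, 15, 9 are not pairwise coprime, so CRT works modulo lcm(m_i) when all pairwise compatibility conditions hold.
Pairwise compatibility: gcd(m_i, m_j) must divide a_i - a_j for every pair.
Merge one congruence at a time:
  Start: x ≡ 11 (mod 21).
  Combine with x ≡ 14 (mod 15): gcd(21, 15) = 3; 14 - 11 = 3, which IS divisible by 3, so compatible.
    Write x = 11 + 21·t and substitute into x ≡ 14 (mod 15): 21·t ≡ 14 − 11 = 3 (mod 15).
    Divide the congruence (and modulus) by g = 3: 7·t ≡ 1 (mod 5).
    Reduce coefficients mod 5: 2·t ≡ 1 (mod 5).
    The inverse of 2 mod 5 is 3 (since 2·3 = 6 = 1·5 + 1), so t ≡ 3·1 = 3 ≡ 3 (mod 5).
    Then x = 11 + 21·3 = 74, valid modulo lcm(21, 15) = 105: x ≡ 74 (mod 105).
  Combine with x ≡ 2 (mod 9): gcd(105, 9) = 3; 2 - 74 = -72, which IS divisible by 3, so compatible.
    Write x = 74 + 105·t and substitute into x ≡ 2 (mod 9): 105·t ≡ 2 − 74 = -72 (mod 9).
    Divide the congruence (and modulus) by g = 3: 35·t ≡ -24 (mod 3).
    Reduce coefficients mod 3: 2·t ≡ 0 (mod 3).
    The inverse of 2 mod 3 is 2 (since 2·2 = 4 = 1·3 + 1), so t ≡ 2·0 = 0 ≡ 0 (mod 3).
    Then x = 74 + 105·0 = 74, valid modulo lcm(105, 9) = 315: x ≡ 74 (mod 315).
Verify: 74 mod 21 = 11, 74 mod 15 = 14, 74 mod 9 = 2.

x ≡ 74 (mod 315).


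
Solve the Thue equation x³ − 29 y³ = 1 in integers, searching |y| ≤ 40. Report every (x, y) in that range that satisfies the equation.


The equation is x³ - 29y³ = 1. For fixed y, x³ = 29·y³ + 1, so a solution requires the RHS to be a perfect cube.
Strategy: iterate y from -40 to 40, compute RHS = 29·y³ + 1, and check whether it is a (positive or negative) perfect cube.
Check small values of y:
  y = 0: RHS = 1 = (1)³ ⇒ x = 1 works.
  y = 1: RHS = 30 is not a perfect cube.
  y = -1: RHS = -28 is not a perfect cube.
  y = 2: RHS = 233 is not a perfect cube.
  y = -2: RHS = -231 is not a perfect cube.
  y = 3: RHS = 784 is not a perfect cube.
  y = -3: RHS = -782 is not a perfect cube.
Continuing the search up to |y| = 40 finds no further solutions beyond those listed.
Collected solutions: (1, 0).

Solutions (with |y| ≤ 40): (1, 0).


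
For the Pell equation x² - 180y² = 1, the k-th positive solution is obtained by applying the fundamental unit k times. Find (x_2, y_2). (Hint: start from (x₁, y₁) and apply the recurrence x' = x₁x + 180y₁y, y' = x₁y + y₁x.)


Step 1: Find the fundamental solution (x₁, y₁) of x² - 180y² = 1.
  Expand √180 as a continued fraction. a₀ = ⌊√180⌋ = 13; iterate m_{k+1} = d_k·a_k − m_k, d_{k+1} = (180 − m_{k+1}²)/d_k, a_{k+1} = ⌊(a₀ + m_{k+1})/d_{k+1}⌋ (starting m₀ = 0, d₀ = 1), with convergents p_k = a_k·p_{k-1} + p_{k-2}, q_k = a_k·q_{k-1} + q_{k-2} (p₋₁ = 1, q₋₁ = 0):
  k = 0: a₀ = 13; p₀/q₀ = 13/1; p₀² − 180·q₀² = 169 − 180 = -11.
  k = 1: m = 13, d = 11, a = ⌊(13 + 13)/11⌋ = 2; p/q = (2·13 + 1)/(2·1 + 0) = 27/2; p² − 180·q² = 729 − 720 = 9.
  k = 2: m = 9, d = 9, a = ⌊(13 + 9)/9⌋ = 2; p/q = (2·27 + 13)/(2·2 + 1) = 67/5; p² − 180·q² = 4489 − 4500 = -11.
  k = 3: m = 9, d = 11, a = ⌊(13 + 9)/11⌋ = 2; p/q = (2·67 + 27)/(2·5 + 2) = 161/12; p² − 180·q² = 25921 − 25920 = 1.
  The first convergent with p² − 180·q² = 1 gives the fundamental solution (x₁, y₁) = (161, 12).
Step 2: Apply the recurrence (x_{n+1}, y_{n+1}) = (x₁x_n + 180y₁y_n, x₁y_n + y₁x_n) repeatedly.
  From (x_1, y_1) = (161, 12): x_2 = 161·161 + 180·12·12 = 51841; y_2 = 161·12 + 12·161 = 3864.
Step 3: Verify x_2² - 180·y_2² = 2687489281 - 2687489280 = 1 (should be 1). ✓

(x_1, y_1) = (161, 12); (x_2, y_2) = (51841, 3864).


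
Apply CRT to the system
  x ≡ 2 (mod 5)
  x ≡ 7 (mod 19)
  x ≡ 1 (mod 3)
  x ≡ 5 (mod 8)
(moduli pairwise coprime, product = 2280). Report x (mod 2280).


Product of moduli M = 5 · 19 · 3 · 8 = 2280.
Merge one congruence at a time:
  Start: x ≡ 2 (mod 5).
  Combine with x ≡ 7 (mod 19); new modulus lcm = 95.
    Write x = 2 + 5·t and substitute into x ≡ 7 (mod 19): 5·t ≡ 7 − 2 = 5 (mod 19).
    The inverse of 5 mod 19 is 4 (since 5·4 = 20 = 1·19 + 1), so t ≡ 4·5 = 20 ≡ 1 (mod 19).
    Then x = 2 + 5·1 = 7, valid modulo lcm(5, 19) = 95: x ≡ 7 (mod 95).
  Combine with x ≡ 1 (mod 3); new modulus lcm = 285.
    Write x = 7 + 95·t and substitute into x ≡ 1 (mod 3): 95·t ≡ 1 − 7 = -6 (mod 3).
    Reduce coefficients mod 3: 2·t ≡ 0 (mod 3).
    The inverse of 2 mod 3 is 2 (since 2·2 = 4 = 1·3 + 1), so t ≡ 2·0 = 0 ≡ 0 (mod 3).
    Then x = 7 + 95·0 = 7, valid modulo lcm(95, 3) = 285: x ≡ 7 (mod 285).
  Combine with x ≡ 5 (mod 8); new modulus lcm = 2280.
    Write x = 7 + 285·t and substitute into x ≡ 5 (mod 8): 285·t ≡ 5 − 7 = -2 (mod 8).
    Reduce coefficients mod 8: 5·t ≡ 6 (mod 8).
    The inverse of 5 mod 8 is 5 (since 5·5 = 25 = 3·8 + 1), so t ≡ 5·6 = 30 ≡ 6 (mod 8).
    Then x = 7 + 285·6 = 1717, valid modulo lcm(285, 8) = 2280: x ≡ 1717 (mod 2280).
Verify against each original: 1717 mod 5 = 2, 1717 mod 19 = 7, 1717 mod 3 = 1, 1717 mod 8 = 5.

x ≡ 1717 (mod 2280).


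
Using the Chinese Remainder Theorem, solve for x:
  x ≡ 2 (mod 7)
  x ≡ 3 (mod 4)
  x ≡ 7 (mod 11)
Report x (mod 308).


Moduli 7, 4, 11 are pairwise coprime; by CRT there is a unique solution modulo M = 7 · 4 · 11 = 308.
Solve pairwise, accumulating the modulus:
  Start with x ≡ 2 (mod 7).
  Combine with x ≡ 3 (mod 4): since gcd(7, 4) = 1, we get a unique residue mod 28.
    Write x = 2 + 7·t and substitute into x ≡ 3 (mod 4): 7·t ≡ 3 − 2 = 1 (mod 4).
    Reduce coefficients mod 4: 3·t ≡ 1 (mod 4).
    The inverse of 3 mod 4 is 3 (since 3·3 = 9 = 2·4 + 1), so t ≡ 3·1 = 3 ≡ 3 (mod 4).
    Then x = 2 + 7·3 = 23, valid modulo lcm(7, 4) = 28: x ≡ 23 (mod 28).
  Combine with x ≡ 7 (mod 11): since gcd(28, 11) = 1, we get a unique residue mod 308.
    Write x = 23 + 28·t and substitute into x ≡ 7 (mod 11): 28·t ≡ 7 − 23 = -16 (mod 11).
    Reduce coefficients mod 11: 6·t ≡ 6 (mod 11).
    The inverse of 6 mod 11 is 2 (since 6·2 = 12 = 1·11 + 1), so t ≡ 2·6 = 12 ≡ 1 (mod 11).
    Then x = 23 + 28·1 = 51, valid modulo lcm(28, 11) = 308: x ≡ 51 (mod 308).
Verify: 51 mod 7 = 2 ✓, 51 mod 4 = 3 ✓, 51 mod 11 = 7 ✓.

x ≡ 51 (mod 308).


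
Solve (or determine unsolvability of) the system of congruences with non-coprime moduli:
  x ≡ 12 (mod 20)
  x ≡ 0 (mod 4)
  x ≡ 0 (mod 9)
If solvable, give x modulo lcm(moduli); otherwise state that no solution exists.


Moduli 20, 4, 9 are not pairwise coprime, so CRT works modulo lcm(m_i) when all pairwise compatibility conditions hold.
Pairwise compatibility: gcd(m_i, m_j) must divide a_i - a_j for every pair.
Merge one congruence at a time:
  Start: x ≡ 12 (mod 20).
  Combine with x ≡ 0 (mod 4): gcd(20, 4) = 4; 0 - 12 = -12, which IS divisible by 4, so compatible.
    Write x = 12 + 20·t and substitute into x ≡ 0 (mod 4): 20·t ≡ 0 − 12 = -12 (mod 4).
    Divide the congruence (and modulus) by g = 4: 5·t ≡ -3 (mod 1).
    Modulo 1 every t works; take t = 0.
    Then x = 12 + 20·0 = 12, valid modulo lcm(20, 4) = 20: x ≡ 12 (mod 20).
  Combine with x ≡ 0 (mod 9): gcd(20, 9) = 1; 0 - 12 = -12, which IS divisible by 1, so compatible.
    Write x = 12 + 20·t and substitute into x ≡ 0 (mod 9): 20·t ≡ 0 − 12 = -12 (mod 9).
    Reduce coefficients mod 9: 2·t ≡ 6 (mod 9).
    The inverse of 2 mod 9 is 5 (since 2·5 = 10 = 1·9 + 1), so t ≡ 5·6 = 30 ≡ 3 (mod 9).
    Then x = 12 + 20·3 = 72, valid modulo lcm(20, 9) = 180: x ≡ 72 (mod 180).
Verify: 72 mod 20 = 12, 72 mod 4 = 0, 72 mod 9 = 0.

x ≡ 72 (mod 180).


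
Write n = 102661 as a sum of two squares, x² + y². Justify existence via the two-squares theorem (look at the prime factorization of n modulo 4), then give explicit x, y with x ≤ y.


Step 1: Factor n = 102661 = 13 · 53 · 149.
Step 2: Check the mod-4 condition on each prime factor: 13 ≡ 1 (mod 4), exponent 1; 53 ≡ 1 (mod 4), exponent 1; 149 ≡ 1 (mod 4), exponent 1.
All primes ≡ 3 (mod 4) appear to even exponent (or don't appear), so by the two-squares theorem n IS expressible as a sum of two squares.
Step 3: Build a representation. Here n = 13 · 53 · 149 is a product of primes ≡ 1 (mod 4). Each prime p ≡ 1 (mod 4) is itself a sum of two squares; find a² by testing p − a² for a perfect square:
  13: 13 − 1² = 12, 13 − 2² = 9 = 3² ⇒ 13 = 2² + 3².
  53: 53 − 1² = 52, 53 − 2² = 49 = 7² ⇒ 53 = 2² + 7².
  149: 149 − 1² = 148, 149 − 2² = 145, 149 − 3² = 140, 149 − 4² = 133, 149 − 5² = 124, 149 − 6² = 113, 149 − 7² = 100 = 10² ⇒ 149 = 7² + 10².
  Combine using the Brahmagupta–Fibonacci identity (a² + b²)(c² + d²) = (ac − bd)² + (ad + bc)² = (ac + bd)² + (ad − bc)²:
  13 · 53 = 689: from (2² + 3²)(2² + 7²), take (2·2 − 3·7, 2·7 + 3·2) = (4 − 21, 14 + 6) = (-17, 20); dropping signs (only squares matter) gives (17, 20); check 17² + 20² = 289 + 400 = 689 ✓.
  689 · 149 = 102661: from (17² + 20²)(7² + 10²), take (17·7 − 20·10, 17·10 + 20·7) = (119 − 200, 170 + 140) = (-81, 310); dropping signs (only squares matter) gives (81, 310); check 81² + 310² = 6561 + 96100 = 102661 ✓.
Step 4: Order so x ≤ y and verify: 81² + 310² = 6561 + 96100 = 102661 = n. ✓

n = 102661 = 81² + 310² (one valid representation with x ≤ y).


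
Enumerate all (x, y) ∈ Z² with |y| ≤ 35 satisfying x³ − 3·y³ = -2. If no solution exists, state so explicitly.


The equation is x³ - 3y³ = -2. For fixed y, x³ = 3·y³ − 2, so a solution requires the RHS to be a perfect cube.
Strategy: iterate y from -35 to 35, compute RHS = 3·y³ − 2, and check whether it is a (positive or negative) perfect cube.
Check small values of y:
  y = 0: RHS = -2 is not a perfect cube.
  y = 1: RHS = 1 = (1)³ ⇒ x = 1 works.
  y = -1: RHS = -5 is not a perfect cube.
  y = 2: RHS = 22 is not a perfect cube.
  y = -2: RHS = -26 is not a perfect cube.
  y = 3: RHS = 79 is not a perfect cube.
  y = -3: RHS = -83 is not a perfect cube.
Continuing the search up to |y| = 35 finds no further solutions beyond those listed.
Collected solutions: (1, 1).

Solutions (with |y| ≤ 35): (1, 1).


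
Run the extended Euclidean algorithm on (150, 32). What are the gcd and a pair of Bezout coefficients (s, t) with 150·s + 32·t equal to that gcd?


Euclidean algorithm on (150, 32) — divide until remainder is 0:
  150 = 4 · 32 + 22
  32 = 1 · 22 + 10
  22 = 2 · 10 + 2
  10 = 5 · 2 + 0
gcd(150, 32) = 2.
Track Bezout coefficients alongside the remainders: start with r₀ = 150 = a·1 + b·0 (s = 1, t = 0) and r₁ = 32 = a·0 + b·1 (s = 0, t = 1); each new remainder r_{k+1} = r_{k-1} − q_k·r_k inherits s_{k+1} = s_{k-1} − q_k·s_k, t_{k+1} = t_{k-1} − q_k·t_k, so r_k = a·s_k + b·t_k at every step:
  q = 4: r = 22, s = 1 − 4·0 = 1, t = 0 − 4·1 = -4  (check: 150·1 + 32·(-4) = 22)
  q = 1: r = 10, s = 0 − 1·1 = -1, t = 1 − 1·(-4) = 5  (check: 150·(-1) + 32·5 = 10)
  q = 2: r = 2, s = 1 − 2·(-1) = 3, t = -4 − 2·5 = -14  (check: 150·3 + 32·(-14) = 2)
The row with r = 2 (the gcd) gives the Bezout coefficients s = 3, t = -14.
Result: 150 · (3) + 32 · (-14) = 2.

gcd(150, 32) = 2; s = 3, t = -14 (check: 150·3 + 32·(-14) = 2).


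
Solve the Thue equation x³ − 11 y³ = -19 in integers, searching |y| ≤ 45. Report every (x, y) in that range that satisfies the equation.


The equation is x³ - 11y³ = -19. For fixed y, x³ = 11·y³ − 19, so a solution requires the RHS to be a perfect cube.
Strategy: iterate y from -45 to 45, compute RHS = 11·y³ − 19, and check whether it is a (positive or negative) perfect cube.
Check small values of y:
  y = 0: RHS = -19 is not a perfect cube.
  y = 1: RHS = -8 = (-2)³ ⇒ x = -2 works.
  y = -1: RHS = -30 is not a perfect cube.
  y = 2: RHS = 69 is not a perfect cube.
  y = -2: RHS = -107 is not a perfect cube.
  y = 3: RHS = 278 is not a perfect cube.
  y = -3: RHS = -316 is not a perfect cube.
Continuing, at y = 9: RHS = 8000 = (20)³ ⇒ x = 20 works.
Searching the remaining y in |y| ≤ 45 finds no further solutions.
Collected solutions: (-2, 1), (20, 9).

Solutions (with |y| ≤ 45): (-2, 1), (20, 9).


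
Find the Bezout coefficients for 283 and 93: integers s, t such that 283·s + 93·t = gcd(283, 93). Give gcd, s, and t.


Euclidean algorithm on (283, 93) — divide until remainder is 0:
  283 = 3 · 93 + 4
  93 = 23 · 4 + 1
  4 = 4 · 1 + 0
gcd(283, 93) = 1.
Track Bezout coefficients alongside the remainders: start with r₀ = 283 = a·1 + b·0 (s = 1, t = 0) and r₁ = 93 = a·0 + b·1 (s = 0, t = 1); each new remainder r_{k+1} = r_{k-1} − q_k·r_k inherits s_{k+1} = s_{k-1} − q_k·s_k, t_{k+1} = t_{k-1} − q_k·t_k, so r_k = a·s_k + b·t_k at every step:
  q = 3: r = 4, s = 1 − 3·0 = 1, t = 0 − 3·1 = -3  (check: 283·1 + 93·(-3) = 4)
  q = 23: r = 1, s = 0 − 23·1 = -23, t = 1 − 23·(-3) = 70  (check: 283·(-23) + 93·70 = 1)
The row with r = 1 (the gcd) gives the Bezout coefficients s = -23, t = 70.
Result: 283 · (-23) + 93 · (70) = 1.

gcd(283, 93) = 1; s = -23, t = 70 (check: 283·(-23) + 93·70 = 1).


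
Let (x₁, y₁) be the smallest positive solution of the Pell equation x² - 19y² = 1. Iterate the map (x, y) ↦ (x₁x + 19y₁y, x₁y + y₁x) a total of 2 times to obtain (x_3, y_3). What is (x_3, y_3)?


Step 1: Find the fundamental solution (x₁, y₁) of x² - 19y² = 1.
  Expand √19 as a continued fraction. a₀ = ⌊√19⌋ = 4; iterate m_{k+1} = d_k·a_k − m_k, d_{k+1} = (19 − m_{k+1}²)/d_k, a_{k+1} = ⌊(a₀ + m_{k+1})/d_{k+1}⌋ (starting m₀ = 0, d₀ = 1), with convergents p_k = a_k·p_{k-1} + p_{k-2}, q_k = a_k·q_{k-1} + q_{k-2} (p₋₁ = 1, q₋₁ = 0):
  k = 0: a₀ = 4; p₀/q₀ = 4/1; p₀² − 19·q₀² = 16 − 19 = -3.
  k = 1: m = 4, d = 3, a = ⌊(4 + 4)/3⌋ = 2; p/q = (2·4 + 1)/(2·1 + 0) = 9/2; p² − 19·q² = 81 − 76 = 5.
  k = 2: m = 2, d = 5, a = ⌊(4 + 2)/5⌋ = 1; p/q = (1·9 + 4)/(1·2 + 1) = 13/3; p² − 19·q² = 169 − 171 = -2.
  k = 3: m = 3, d = 2, a = ⌊(4 + 3)/2⌋ = 3; p/q = (3·13 + 9)/(3·3 + 2) = 48/11; p² − 19·q² = 2304 − 2299 = 5.
  k = 4: m = 3, d = 5, a = ⌊(4 + 3)/5⌋ = 1; p/q = (1·48 + 13)/(1·11 + 3) = 61/14; p² − 19·q² = 3721 − 3724 = -3.
  k = 5: m = 2, d = 3, a = ⌊(4 + 2)/3⌋ = 2; p/q = (2·61 + 48)/(2·14 + 11) = 170/39; p² − 19·q² = 28900 − 28899 = 1.
  The first convergent with p² − 19·q² = 1 gives the fundamental solution (x₁, y₁) = (170, 39).
Step 2: Apply the recurrence (x_{n+1}, y_{n+1}) = (x₁x_n + 19y₁y_n, x₁y_n + y₁x_n) repeatedly.
  From (x_1, y_1) = (170, 39): x_2 = 170·170 + 19·39·39 = 57799; y_2 = 170·39 + 39·170 = 13260.
  From (x_2, y_2) = (57799, 13260): x_3 = 170·57799 + 19·39·13260 = 19651490; y_3 = 170·13260 + 39·57799 = 4508361.
Step 3: Verify x_3² - 19·y_3² = 386181059220100 - 386181059220099 = 1 (should be 1). ✓

(x_1, y_1) = (170, 39); (x_3, y_3) = (19651490, 4508361).


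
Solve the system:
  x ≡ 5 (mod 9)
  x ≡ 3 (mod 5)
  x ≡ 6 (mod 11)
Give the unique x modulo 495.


Moduli 9, 5, 11 are pairwise coprime; by CRT there is a unique solution modulo M = 9 · 5 · 11 = 495.
Solve pairwise, accumulating the modulus:
  Start with x ≡ 5 (mod 9).
  Combine with x ≡ 3 (mod 5): since gcd(9, 5) = 1, we get a unique residue mod 45.
    Write x = 5 + 9·t and substitute into x ≡ 3 (mod 5): 9·t ≡ 3 − 5 = -2 (mod 5).
    Reduce coefficients mod 5: 4·t ≡ 3 (mod 5).
    The inverse of 4 mod 5 is 4 (since 4·4 = 16 = 3·5 + 1), so t ≡ 4·3 = 12 ≡ 2 (mod 5).
    Then x = 5 + 9·2 = 23, valid modulo lcm(9, 5) = 45: x ≡ 23 (mod 45).
  Combine with x ≡ 6 (mod 11): since gcd(45, 11) = 1, we get a unique residue mod 495.
    Write x = 23 + 45·t and substitute into x ≡ 6 (mod 11): 45·t ≡ 6 − 23 = -17 (mod 11).
    Reduce coefficients mod 11: 1·t ≡ 5 (mod 11).
    So t ≡ 5 (mod 11).
    Then x = 23 + 45·5 = 248, valid modulo lcm(45, 11) = 495: x ≡ 248 (mod 495).
Verify: 248 mod 9 = 5 ✓, 248 mod 5 = 3 ✓, 248 mod 11 = 6 ✓.

x ≡ 248 (mod 495).


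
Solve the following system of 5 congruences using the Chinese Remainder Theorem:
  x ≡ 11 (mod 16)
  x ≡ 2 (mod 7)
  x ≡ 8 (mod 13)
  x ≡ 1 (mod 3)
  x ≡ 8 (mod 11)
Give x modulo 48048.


Product of moduli M = 16 · 7 · 13 · 3 · 11 = 48048.
Merge one congruence at a time:
  Start: x ≡ 11 (mod 16).
  Combine with x ≡ 2 (mod 7); new modulus lcm = 112.
    Write x = 11 + 16·t and substitute into x ≡ 2 (mod 7): 16·t ≡ 2 − 11 = -9 (mod 7).
    Reduce coefficients mod 7: 2·t ≡ 5 (mod 7).
    The inverse of 2 mod 7 is 4 (since 2·4 = 8 = 1·7 + 1), so t ≡ 4·5 = 20 ≡ 6 (mod 7).
    Then x = 11 + 16·6 = 107, valid modulo lcm(16, 7) = 112: x ≡ 107 (mod 112).
  Combine with x ≡ 8 (mod 13); new modulus lcm = 1456.
    Write x = 107 + 112·t and substitute into x ≡ 8 (mod 13): 112·t ≡ 8 − 107 = -99 (mod 13).
    Reduce coefficients mod 13: 8·t ≡ 5 (mod 13).
    The inverse of 8 mod 13 is 5 (since 8·5 = 40 = 3·13 + 1), so t ≡ 5·5 = 25 ≡ 12 (mod 13).
    Then x = 107 + 112·12 = 1451, valid modulo lcm(112, 13) = 1456: x ≡ 1451 (mod 1456).
  Combine with x ≡ 1 (mod 3); new modulus lcm = 4368.
    Write x = 1451 + 1456·t and substitute into x ≡ 1 (mod 3): 1456·t ≡ 1 − 1451 = -1450 (mod 3).
    Reduce coefficients mod 3: 1·t ≡ 2 (mod 3).
    So t ≡ 2 (mod 3).
    Then x = 1451 + 1456·2 = 4363, valid modulo lcm(1456, 3) = 4368: x ≡ 4363 (mod 4368).
  Combine with x ≡ 8 (mod 11); new modulus lcm = 48048.
    Write x = 4363 + 4368·t and substitute into x ≡ 8 (mod 11): 4368·t ≡ 8 − 4363 = -4355 (mod 11).
    Reduce coefficients mod 11: 1·t ≡ 1 (mod 11).
    So t ≡ 1 (mod 11).
    Then x = 4363 + 4368·1 = 8731, valid modulo lcm(4368, 11) = 48048: x ≡ 8731 (mod 48048).
Verify against each original: 8731 mod 16 = 11, 8731 mod 7 = 2, 8731 mod 13 = 8, 8731 mod 3 = 1, 8731 mod 11 = 8.

x ≡ 8731 (mod 48048).


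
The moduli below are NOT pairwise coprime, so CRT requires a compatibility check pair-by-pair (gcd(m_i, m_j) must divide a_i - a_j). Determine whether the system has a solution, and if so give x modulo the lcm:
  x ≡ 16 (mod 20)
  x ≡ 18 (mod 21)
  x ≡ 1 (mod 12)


Moduli 20, 21, 12 are not pairwise coprime, so CRT works modulo lcm(m_i) when all pairwise compatibility conditions hold.
Pairwise compatibility: gcd(m_i, m_j) must divide a_i - a_j for every pair.
Merge one congruence at a time:
  Start: x ≡ 16 (mod 20).
  Combine with x ≡ 18 (mod 21): gcd(20, 21) = 1; 18 - 16 = 2, which IS divisible by 1, so compatible.
    Write x = 16 + 20·t and substitute into x ≡ 18 (mod 21): 20·t ≡ 18 − 16 = 2 (mod 21).
    The inverse of 20 mod 21 is 20 (since 20·20 = 400 = 19·21 + 1), so t ≡ 20·2 = 40 ≡ 19 (mod 21).
    Then x = 16 + 20·19 = 396, valid modulo lcm(20, 21) = 420: x ≡ 396 (mod 420).
  Combine with x ≡ 1 (mod 12): gcd(420, 12) = 12, and 1 - 396 = -395 is NOT divisible by 12.
    ⇒ system is inconsistent (no integer solution).

No solution (the system is inconsistent).


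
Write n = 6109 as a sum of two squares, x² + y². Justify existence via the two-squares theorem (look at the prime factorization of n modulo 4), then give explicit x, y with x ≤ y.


Step 1: Factor n = 6109 = 41 · 149.
Step 2: Check the mod-4 condition on each prime factor: 41 ≡ 1 (mod 4), exponent 1; 149 ≡ 1 (mod 4), exponent 1.
All primes ≡ 3 (mod 4) appear to even exponent (or don't appear), so by the two-squares theorem n IS expressible as a sum of two squares.
Step 3: Build a representation. Here n = 41 · 149 is a product of primes ≡ 1 (mod 4). Each prime p ≡ 1 (mod 4) is itself a sum of two squares; find a² by testing p − a² for a perfect square:
  41: 41 − 1² = 40, 41 − 2² = 37, 41 − 3² = 32, 41 − 4² = 25 = 5² ⇒ 41 = 4² + 5².
  149: 149 − 1² = 148, 149 − 2² = 145, 149 − 3² = 140, 149 − 4² = 133, 149 − 5² = 124, 149 − 6² = 113, 149 − 7² = 100 = 10² ⇒ 149 = 7² + 10².
  Combine using the Brahmagupta–Fibonacci identity (a² + b²)(c² + d²) = (ac − bd)² + (ad + bc)² = (ac + bd)² + (ad − bc)²:
  41 · 149 = 6109: from (4² + 5²)(7² + 10²), take (4·7 − 5·10, 4·10 + 5·7) = (28 − 50, 40 + 35) = (-22, 75); dropping signs (only squares matter) gives (22, 75); check 22² + 75² = 484 + 5625 = 6109 ✓.
Step 4: Order so x ≤ y and verify: 22² + 75² = 484 + 5625 = 6109 = n. ✓

n = 6109 = 22² + 75² (one valid representation with x ≤ y).


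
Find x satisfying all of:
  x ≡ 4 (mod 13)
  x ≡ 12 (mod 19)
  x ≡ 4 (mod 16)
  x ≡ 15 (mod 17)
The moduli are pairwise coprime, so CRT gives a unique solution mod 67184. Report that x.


Product of moduli M = 13 · 19 · 16 · 17 = 67184.
Merge one congruence at a time:
  Start: x ≡ 4 (mod 13).
  Combine with x ≡ 12 (mod 19); new modulus lcm = 247.
    Write x = 4 + 13·t and substitute into x ≡ 12 (mod 19): 13·t ≡ 12 − 4 = 8 (mod 19).
    The inverse of 13 mod 19 is 3 (since 13·3 = 39 = 2·19 + 1), so t ≡ 3·8 = 24 ≡ 5 (mod 19).
    Then x = 4 + 13·5 = 69, valid modulo lcm(13, 19) = 247: x ≡ 69 (mod 247).
  Combine with x ≡ 4 (mod 16); new modulus lcm = 3952.
    Write x = 69 + 247·t and substitute into x ≡ 4 (mod 16): 247·t ≡ 4 − 69 = -65 (mod 16).
    Reduce coefficients mod 16: 7·t ≡ 15 (mod 16).
    The inverse of 7 mod 16 is 7 (since 7·7 = 49 = 3·16 + 1), so t ≡ 7·15 = 105 ≡ 9 (mod 16).
    Then x = 69 + 247·9 = 2292, valid modulo lcm(247, 16) = 3952: x ≡ 2292 (mod 3952).
  Combine with x ≡ 15 (mod 17); new modulus lcm = 67184.
    Write x = 2292 + 3952·t and substitute into x ≡ 15 (mod 17): 3952·t ≡ 15 − 2292 = -2277 (mod 17).
    Reduce coefficients mod 17: 8·t ≡ 1 (mod 17).
    The inverse of 8 mod 17 is 15 (since 8·15 = 120 = 7·17 + 1), so t ≡ 15·1 = 15 ≡ 15 (mod 17).
    Then x = 2292 + 3952·15 = 61572, valid modulo lcm(3952, 17) = 67184: x ≡ 61572 (mod 67184).
Verify against each original: 61572 mod 13 = 4, 61572 mod 19 = 12, 61572 mod 16 = 4, 61572 mod 17 = 15.

x ≡ 61572 (mod 67184).


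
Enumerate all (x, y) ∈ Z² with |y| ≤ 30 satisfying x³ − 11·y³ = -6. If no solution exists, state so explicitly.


The equation is x³ - 11y³ = -6. For fixed y, x³ = 11·y³ − 6, so a solution requires the RHS to be a perfect cube.
Strategy: iterate y from -30 to 30, compute RHS = 11·y³ − 6, and check whether it is a (positive or negative) perfect cube.
Check small values of y:
  y = 0: RHS = -6 is not a perfect cube.
  y = 1: RHS = 5 is not a perfect cube.
  y = -1: RHS = -17 is not a perfect cube.
  y = 2: RHS = 82 is not a perfect cube.
  y = -2: RHS = -94 is not a perfect cube.
  y = 3: RHS = 291 is not a perfect cube.
  y = -3: RHS = -303 is not a perfect cube.
Continuing the search up to |y| = 30 finds no solutions either.
No (x, y) in the scanned range satisfies the equation.

No integer solutions with |y| ≤ 30.


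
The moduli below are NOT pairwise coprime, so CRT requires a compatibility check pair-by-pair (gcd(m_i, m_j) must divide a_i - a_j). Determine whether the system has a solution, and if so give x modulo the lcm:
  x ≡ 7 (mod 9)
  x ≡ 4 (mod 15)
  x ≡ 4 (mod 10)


Moduli 9, 15, 10 are not pairwise coprime, so CRT works modulo lcm(m_i) when all pairwise compatibility conditions hold.
Pairwise compatibility: gcd(m_i, m_j) must divide a_i - a_j for every pair.
Merge one congruence at a time:
  Start: x ≡ 7 (mod 9).
  Combine with x ≡ 4 (mod 15): gcd(9, 15) = 3; 4 - 7 = -3, which IS divisible by 3, so compatible.
    Write x = 7 + 9·t and substitute into x ≡ 4 (mod 15): 9·t ≡ 4 − 7 = -3 (mod 15).
    Divide the congruence (and modulus) by g = 3: 3·t ≡ -1 (mod 5).
    Reduce coefficients mod 5: 3·t ≡ 4 (mod 5).
    The inverse of 3 mod 5 is 2 (since 3·2 = 6 = 1·5 + 1), so t ≡ 2·4 = 8 ≡ 3 (mod 5).
    Then x = 7 + 9·3 = 34, valid modulo lcm(9, 15) = 45: x ≡ 34 (mod 45).
  Combine with x ≡ 4 (mod 10): gcd(45, 10) = 5; 4 - 34 = -30, which IS divisible by 5, so compatible.
    Write x = 34 + 45·t and substitute into x ≡ 4 (mod 10): 45·t ≡ 4 − 34 = -30 (mod 10).
    Divide the congruence (and modulus) by g = 5: 9·t ≡ -6 (mod 2).
    Reduce coefficients mod 2: 1·t ≡ 0 (mod 2).
    So t ≡ 0 (mod 2).
    Then x = 34 + 45·0 = 34, valid modulo lcm(45, 10) = 90: x ≡ 34 (mod 90).
Verify: 34 mod 9 = 7, 34 mod 15 = 4, 34 mod 10 = 4.

x ≡ 34 (mod 90).


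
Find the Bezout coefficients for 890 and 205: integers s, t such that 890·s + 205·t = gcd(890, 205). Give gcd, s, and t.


Euclidean algorithm on (890, 205) — divide until remainder is 0:
  890 = 4 · 205 + 70
  205 = 2 · 70 + 65
  70 = 1 · 65 + 5
  65 = 13 · 5 + 0
gcd(890, 205) = 5.
Track Bezout coefficients alongside the remainders: start with r₀ = 890 = a·1 + b·0 (s = 1, t = 0) and r₁ = 205 = a·0 + b·1 (s = 0, t = 1); each new remainder r_{k+1} = r_{k-1} − q_k·r_k inherits s_{k+1} = s_{k-1} − q_k·s_k, t_{k+1} = t_{k-1} − q_k·t_k, so r_k = a·s_k + b·t_k at every step:
  q = 4: r = 70, s = 1 − 4·0 = 1, t = 0 − 4·1 = -4  (check: 890·1 + 205·(-4) = 70)
  q = 2: r = 65, s = 0 − 2·1 = -2, t = 1 − 2·(-4) = 9  (check: 890·(-2) + 205·9 = 65)
  q = 1: r = 5, s = 1 − 1·(-2) = 3, t = -4 − 1·9 = -13  (check: 890·3 + 205·(-13) = 5)
The row with r = 5 (the gcd) gives the Bezout coefficients s = 3, t = -13.
Result: 890 · (3) + 205 · (-13) = 5.

gcd(890, 205) = 5; s = 3, t = -13 (check: 890·3 + 205·(-13) = 5).


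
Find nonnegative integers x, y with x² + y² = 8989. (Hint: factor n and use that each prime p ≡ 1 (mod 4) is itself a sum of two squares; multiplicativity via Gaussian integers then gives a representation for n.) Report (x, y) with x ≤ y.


Step 1: Factor n = 8989 = 89 · 101.
Step 2: Check the mod-4 condition on each prime factor: 89 ≡ 1 (mod 4), exponent 1; 101 ≡ 1 (mod 4), exponent 1.
All primes ≡ 3 (mod 4) appear to even exponent (or don't appear), so by the two-squares theorem n IS expressible as a sum of two squares.
Step 3: Build a representation. Here n = 89 · 101 is a product of primes ≡ 1 (mod 4). Each prime p ≡ 1 (mod 4) is itself a sum of two squares; find a² by testing p − a² for a perfect square:
  89: 89 − 1² = 88, 89 − 2² = 85, 89 − 3² = 80, 89 − 4² = 73, 89 − 5² = 64 = 8² ⇒ 89 = 5² + 8².
  101: 101 − 1² = 100 = 10² ⇒ 101 = 1² + 10².
  Combine using the Brahmagupta–Fibonacci identity (a² + b²)(c² + d²) = (ac − bd)² + (ad + bc)² = (ac + bd)² + (ad − bc)²:
  89 · 101 = 8989: from (5² + 8²)(1² + 10²), take (5·1 − 8·10, 5·10 + 8·1) = (5 − 80, 50 + 8) = (-75, 58); dropping signs (only squares matter) gives (75, 58); check 75² + 58² = 5625 + 3364 = 8989 ✓.
Step 4: Order so x ≤ y and verify: 58² + 75² = 3364 + 5625 = 8989 = n. ✓

n = 8989 = 58² + 75² (one valid representation with x ≤ y).
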